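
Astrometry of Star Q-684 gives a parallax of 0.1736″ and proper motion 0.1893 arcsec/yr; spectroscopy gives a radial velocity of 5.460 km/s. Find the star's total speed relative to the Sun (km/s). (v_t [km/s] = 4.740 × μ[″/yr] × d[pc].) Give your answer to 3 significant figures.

d = 1/p = 1/0.1736″ = 5.7604 pc.
v_t = 4.740 μ d = 4.740 × 0.1893 × 5.7604 = 5.1687 km/s.
v = √(v_r² + v_t²) = √(5.460² + 5.1687²) = √56.5271 = 7.5185 km/s.

7.52 km/s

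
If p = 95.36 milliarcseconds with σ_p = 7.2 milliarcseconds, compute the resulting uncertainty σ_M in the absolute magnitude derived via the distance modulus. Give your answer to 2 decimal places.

M = m − 5 log₁₀ d + 5 = m + 5 log₁₀ p + 5, so ∂M/∂p = 5/(p ln 10).
σ_M = (5/ln 10) · (σ_p/p) = 2.1715 × 7.2/95.36 = 2.1715 × 0.075503 = 0.16395.

σ_M = 0.16 mag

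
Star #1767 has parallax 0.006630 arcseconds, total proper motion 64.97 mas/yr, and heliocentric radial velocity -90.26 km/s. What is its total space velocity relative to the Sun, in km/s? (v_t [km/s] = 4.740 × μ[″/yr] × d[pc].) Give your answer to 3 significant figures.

d = 1/p = 1/0.006630″ = 150.83 pc.
μ = 64.97 mas/yr = 0.06497 ″/yr.
v_t = 4.740 μ d = 4.740 × 0.06497 × 150.83 = 46.449 km/s.
v = √(v_r² + v_t²) = √((-90.26)² + 46.449²) = √10304.4 = 101.51 km/s.

102 km/s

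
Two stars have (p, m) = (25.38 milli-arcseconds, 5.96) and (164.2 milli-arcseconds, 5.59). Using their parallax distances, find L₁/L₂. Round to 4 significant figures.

L₁/L₂ = 29.77

d₁ = 1/p₁ = 1/0.02538″ = 39.401 pc; d₂ = 1/p₂ = 1/0.1642″ = 6.0901 pc.
M₁ = m₁ − 5 log₁₀ d₁ + 5 = 5.96 − 7.9775 + 5 = 2.9825.
M₂ = 5.59 − 3.9231 + 5 = 6.6669.
L₁/L₂ = 10^(0.4(M₂ − M₁)) = 10^(0.4 × 3.6844) = 10^1.47376 = 29.769.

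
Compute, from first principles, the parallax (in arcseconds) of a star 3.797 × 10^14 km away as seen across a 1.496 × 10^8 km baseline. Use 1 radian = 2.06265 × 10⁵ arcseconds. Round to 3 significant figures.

θ ≈ B/d = (1.496 × 10^8) / (3.797 × 10^14) = 3.9400 × 10^-7 rad.
In arcseconds: 3.9400 × 10^-7 × 206265 = 0.081268″.

0.0813 arcsec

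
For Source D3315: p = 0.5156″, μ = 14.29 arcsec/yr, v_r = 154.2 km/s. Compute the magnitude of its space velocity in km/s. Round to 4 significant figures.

d = 1/p = 1/0.5156″ = 1.9395 pc.
v_t = 4.740 μ d = 4.740 × 14.29 × 1.9395 = 131.37 km/s.
v = √(v_r² + v_t²) = √(154.2² + 131.37²) = √41035.7 = 202.57 km/s.

202.6 km/s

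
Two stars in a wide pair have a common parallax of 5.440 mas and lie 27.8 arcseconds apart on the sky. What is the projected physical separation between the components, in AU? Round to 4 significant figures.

d = 1/p = 1/0.005440″ = 183.82 pc.
At distance d (pc), an angle of θ arcsec spans θ·d AU: s = 27.8 × 183.82 = 5110.2 AU.

5110 AU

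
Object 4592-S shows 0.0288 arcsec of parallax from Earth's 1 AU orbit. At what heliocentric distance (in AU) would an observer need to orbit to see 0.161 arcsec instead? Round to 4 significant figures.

5.590 AU

Parallax scales linearly with baseline: p ∝ B, so B = p_target / p_Earth × 1 AU.
B = 0.161 / 0.0288 = 5.5903 AU.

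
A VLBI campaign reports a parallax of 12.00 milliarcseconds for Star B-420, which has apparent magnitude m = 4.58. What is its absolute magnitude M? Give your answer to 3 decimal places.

M = -0.024

d = 1/p = 1/0.01200″ = 83.333 pc.
m − M = 5 log₁₀(83.333) − 5 = 9.6041 − 5 = 4.6041.
M = m − (m − M) = 4.58 − 4.6041 = -0.024.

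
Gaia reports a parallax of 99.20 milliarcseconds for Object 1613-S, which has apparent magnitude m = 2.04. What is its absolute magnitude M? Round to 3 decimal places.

M = 2.023

d = 1/p = 1/0.09920″ = 10.081 pc.
m − M = 5 log₁₀(10.081) − 5 = 5.0175 − 5 = 0.0175.
M = m − (m − M) = 2.04 − 0.0175 = 2.023.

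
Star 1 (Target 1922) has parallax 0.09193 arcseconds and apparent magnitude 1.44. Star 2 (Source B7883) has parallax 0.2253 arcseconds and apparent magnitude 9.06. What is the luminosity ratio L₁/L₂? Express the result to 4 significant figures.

d₁ = 1/p₁ = 1/0.09193″ = 10.878 pc; d₂ = 1/p₂ = 1/0.2253″ = 4.4385 pc.
M₁ = m₁ − 5 log₁₀ d₁ + 5 = 1.44 − 5.1827 + 5 = 1.2573.
M₂ = 9.06 − 3.2362 + 5 = 10.8238.
L₁/L₂ = 10^(0.4(M₂ − M₁)) = 10^(0.4 × 9.5665) = 10^3.82660 = 6708.1.

L₁/L₂ = 6708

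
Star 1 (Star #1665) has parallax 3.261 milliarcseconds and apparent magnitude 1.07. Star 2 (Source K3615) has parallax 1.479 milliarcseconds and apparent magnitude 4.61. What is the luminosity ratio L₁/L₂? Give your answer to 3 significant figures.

L₁/L₂ = 5.36

d₁ = 1/p₁ = 1/0.003261″ = 306.65 pc; d₂ = 1/p₂ = 1/0.001479″ = 676.13 pc.
M₁ = m₁ − 5 log₁₀ d₁ + 5 = 1.07 − 12.4332 + 5 = -6.3632.
M₂ = 4.61 − 14.1502 + 5 = -4.5402.
L₁/L₂ = 10^(0.4(M₂ − M₁)) = 10^(0.4 × 1.8230) = 10^0.72920 = 5.3604.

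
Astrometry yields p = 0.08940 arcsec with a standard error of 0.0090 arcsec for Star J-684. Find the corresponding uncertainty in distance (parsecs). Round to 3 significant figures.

1.13 pc

d = 1/p, so σ_d = σ_p / p².
σ_d = 0.00900 / (0.08940)² = 0.00900 / 0.0079924 = 1.1261 pc.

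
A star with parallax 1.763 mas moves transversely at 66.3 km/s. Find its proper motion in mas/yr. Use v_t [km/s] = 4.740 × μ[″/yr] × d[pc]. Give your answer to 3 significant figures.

d = 1/p = 1/0.001763″ = 567.21 pc.
μ = v_t / (4.74 d) = 66.3 / (4.74 × 567.21) = 66.3 / 2688.6 = 0.02466 ″/yr = 24.66 mas/yr.

24.7 mas/yr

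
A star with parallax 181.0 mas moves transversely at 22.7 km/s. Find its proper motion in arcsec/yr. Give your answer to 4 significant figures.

0.8668 arcsec/yr

d = 1/p = 1/0.1810″ = 5.5249 pc.
μ = v_t / (4.74 d) = 22.7 / (4.74 × 5.5249) = 22.7 / 26.188 = 0.86681 ″/yr.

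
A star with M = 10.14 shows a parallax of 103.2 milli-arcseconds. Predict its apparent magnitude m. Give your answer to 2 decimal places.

m = 10.07

d = 1/p = 1/0.1032″ = 9.6899 pc.
m − M = 5 log₁₀ d − 5 = 5 log₁₀(9.6899) − 5 = 4.9316 − 5 = -0.0684.
m = M + (m − M) = 10.14 + (-0.0684) = 10.07.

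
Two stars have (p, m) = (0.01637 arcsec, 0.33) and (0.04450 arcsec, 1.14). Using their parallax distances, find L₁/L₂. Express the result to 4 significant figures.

L₁/L₂ = 15.58

d₁ = 1/p₁ = 1/0.01637″ = 61.087 pc; d₂ = 1/p₂ = 1/0.04450″ = 22.472 pc.
M₁ = m₁ − 5 log₁₀ d₁ + 5 = 0.33 − 8.9297 + 5 = -3.5997.
M₂ = 1.14 − 6.7582 + 5 = -0.6182.
L₁/L₂ = 10^(0.4(M₂ − M₁)) = 10^(0.4 × 2.9815) = 10^1.19260 = 15.581.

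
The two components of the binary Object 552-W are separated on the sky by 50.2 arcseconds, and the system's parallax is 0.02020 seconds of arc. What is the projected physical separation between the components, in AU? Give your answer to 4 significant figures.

2485 AU

d = 1/p = 1/0.02020″ = 49.505 pc.
At distance d (pc), an angle of θ arcsec spans θ·d AU: s = 50.2 × 49.505 = 2485.2 AU.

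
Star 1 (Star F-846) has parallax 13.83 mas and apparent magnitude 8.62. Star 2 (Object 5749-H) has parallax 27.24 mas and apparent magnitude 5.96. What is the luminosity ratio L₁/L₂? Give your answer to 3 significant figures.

L₁/L₂ = 0.335

d₁ = 1/p₁ = 1/0.01383″ = 72.307 pc; d₂ = 1/p₂ = 1/0.02724″ = 36.711 pc.
M₁ = m₁ − 5 log₁₀ d₁ + 5 = 8.62 − 9.2959 + 5 = 4.3241.
M₂ = 5.96 − 7.8240 + 5 = 3.1360.
L₁/L₂ = 10^(0.4(M₂ − M₁)) = 10^(0.4 × (-1.1881)) = 10^(-0.47524) = 0.33478.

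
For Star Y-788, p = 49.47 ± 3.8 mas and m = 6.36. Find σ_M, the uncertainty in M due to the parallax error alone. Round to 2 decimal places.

σ_M = 0.17 mag

M = m − 5 log₁₀ d + 5 = m + 5 log₁₀ p + 5, so ∂M/∂p = 5/(p ln 10).
σ_M = (5/ln 10) · (σ_p/p) = 2.1715 × 3.8/49.47 = 2.1715 × 0.076814 = 0.1668.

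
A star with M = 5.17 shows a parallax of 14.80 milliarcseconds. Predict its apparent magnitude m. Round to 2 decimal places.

m = 9.32

d = 1/p = 1/0.01480″ = 67.568 pc.
m − M = 5 log₁₀ d − 5 = 5 log₁₀(67.568) − 5 = 9.1487 − 5 = 4.1487.
m = M + (m − M) = 5.17 + 4.1487 = 9.32.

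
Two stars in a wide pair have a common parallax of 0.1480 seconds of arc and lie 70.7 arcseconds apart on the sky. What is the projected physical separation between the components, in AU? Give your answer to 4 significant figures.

d = 1/p = 1/0.1480″ = 6.7568 pc.
At distance d (pc), an angle of θ arcsec spans θ·d AU: s = 70.7 × 6.7568 = 477.71 AU.

477.7 AU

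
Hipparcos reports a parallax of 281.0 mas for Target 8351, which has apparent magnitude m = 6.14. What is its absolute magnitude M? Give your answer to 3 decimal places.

M = 8.384

d = 1/p = 1/0.2810″ = 3.5587 pc.
m − M = 5 log₁₀(3.5587) − 5 = 2.7565 − 5 = -2.2435.
M = m − (m − M) = 6.14 − (-2.2435) = 8.384.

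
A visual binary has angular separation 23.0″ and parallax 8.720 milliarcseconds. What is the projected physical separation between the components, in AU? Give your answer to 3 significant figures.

2640 AU

d = 1/p = 1/0.008720″ = 114.68 pc.
At distance d (pc), an angle of θ arcsec spans θ·d AU: s = 23.0 × 114.68 = 2637.6 AU.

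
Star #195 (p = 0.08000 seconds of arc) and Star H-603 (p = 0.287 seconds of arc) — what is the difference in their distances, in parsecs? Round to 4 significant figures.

d_A = 1/0.08000″ = 12.5 pc; d_B = 1/0.2870″ = 3.4843 pc.
|d_B − d_A| = |3.4843 − 12.5| = 9.0157 pc.

9.016 pc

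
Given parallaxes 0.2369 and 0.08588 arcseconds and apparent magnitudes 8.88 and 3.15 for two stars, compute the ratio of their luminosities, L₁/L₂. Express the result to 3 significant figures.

L₁/L₂ = 0.000671

d₁ = 1/p₁ = 1/0.2369″ = 4.2212 pc; d₂ = 1/p₂ = 1/0.08588″ = 11.644 pc.
M₁ = m₁ − 5 log₁₀ d₁ + 5 = 8.88 − 3.1272 + 5 = 10.7528.
M₂ = 3.15 − 5.3305 + 5 = 2.8195.
L₁/L₂ = 10^(0.4(M₂ − M₁)) = 10^(0.4 × (-7.9333)) = 10^(-3.17332) = 0.00067093.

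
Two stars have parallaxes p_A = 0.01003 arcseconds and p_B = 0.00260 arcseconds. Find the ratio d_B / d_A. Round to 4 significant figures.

Since d = 1/p, d_B/d_A = p_A/p_B.
= 0.01003 / 0.00260 = 3.8577.

3.858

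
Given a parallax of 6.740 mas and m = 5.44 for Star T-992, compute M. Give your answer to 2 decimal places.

d = 1/p = 1/0.006740″ = 148.37 pc.
m − M = 5 log₁₀(148.37) − 5 = 10.8567 − 5 = 5.8567.
M = m − (m − M) = 5.44 − 5.8567 = -0.42.

M = -0.42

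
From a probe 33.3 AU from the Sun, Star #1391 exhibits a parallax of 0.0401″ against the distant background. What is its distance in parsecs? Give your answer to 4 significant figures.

With baseline B (in AU) and parallax p (in arcsec), d = B/p parsecs.
d = 33.3 / 0.0401 = 830.42 pc.

830.4 pc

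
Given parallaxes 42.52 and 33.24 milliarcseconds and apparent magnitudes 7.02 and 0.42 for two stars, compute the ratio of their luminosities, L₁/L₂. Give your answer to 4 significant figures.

d₁ = 1/p₁ = 1/0.04252″ = 23.518 pc; d₂ = 1/p₂ = 1/0.03324″ = 30.084 pc.
M₁ = m₁ − 5 log₁₀ d₁ + 5 = 7.02 − 6.8570 + 5 = 5.1630.
M₂ = 0.42 − 7.3917 + 5 = -1.9717.
L₁/L₂ = 10^(0.4(M₂ − M₁)) = 10^(0.4 × (-7.1347)) = 10^(-2.85388) = 0.0014.

L₁/L₂ = 0.001400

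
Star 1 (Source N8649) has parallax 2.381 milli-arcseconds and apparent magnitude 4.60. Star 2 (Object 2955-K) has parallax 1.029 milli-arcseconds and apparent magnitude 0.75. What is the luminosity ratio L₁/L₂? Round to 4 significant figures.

L₁/L₂ = 0.005387

d₁ = 1/p₁ = 1/0.002381″ = 419.99 pc; d₂ = 1/p₂ = 1/0.001029″ = 971.82 pc.
M₁ = m₁ − 5 log₁₀ d₁ + 5 = 4.60 − 13.1162 + 5 = -3.5162.
M₂ = 0.75 − 14.9379 + 5 = -9.1879.
L₁/L₂ = 10^(0.4(M₂ − M₁)) = 10^(0.4 × (-5.6717)) = 10^(-2.26868) = 0.0053867.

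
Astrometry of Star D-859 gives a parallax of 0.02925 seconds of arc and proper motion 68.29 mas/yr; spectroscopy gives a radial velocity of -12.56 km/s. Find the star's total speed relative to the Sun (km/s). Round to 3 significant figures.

16.7 km/s

d = 1/p = 1/0.02925″ = 34.188 pc.
μ = 68.29 mas/yr = 0.06829 ″/yr.
v_t = 4.740 μ d = 4.740 × 0.06829 × 34.188 = 11.066 km/s.
v = √(v_r² + v_t²) = √((-12.56)² + 11.066²) = √280.21 = 16.739 km/s.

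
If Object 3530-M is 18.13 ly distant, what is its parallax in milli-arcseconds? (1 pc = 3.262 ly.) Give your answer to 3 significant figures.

d = 18.13 ly ÷ 3.262 = 5.5579 pc.
p = 1/d = 1/5.5579 = 0.17992 arcsec.
= 0.17992 × 1000 = 179.92 mas.

180 mas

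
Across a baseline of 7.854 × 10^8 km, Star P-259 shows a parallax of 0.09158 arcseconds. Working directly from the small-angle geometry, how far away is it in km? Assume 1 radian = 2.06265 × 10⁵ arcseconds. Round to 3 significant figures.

θ = 0.09158″ = 0.09158/206265 = 4.4399 × 10^-7 rad.
d = B/θ = (7.854 × 10^8) / (4.4399 × 10^-7) = 1.7690 × 10^15 km.

1.77 × 10^15 km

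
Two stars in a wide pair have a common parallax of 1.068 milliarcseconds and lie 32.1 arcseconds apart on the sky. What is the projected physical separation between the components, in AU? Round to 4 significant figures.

d = 1/p = 1/0.001068″ = 936.33 pc.
At distance d (pc), an angle of θ arcsec spans θ·d AU: s = 32.1 × 936.33 = 30056 AU.

30060 AU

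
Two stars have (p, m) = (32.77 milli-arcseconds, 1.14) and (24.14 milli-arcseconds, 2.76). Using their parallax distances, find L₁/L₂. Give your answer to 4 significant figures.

d₁ = 1/p₁ = 1/0.03277″ = 30.516 pc; d₂ = 1/p₂ = 1/0.02414″ = 41.425 pc.
M₁ = m₁ − 5 log₁₀ d₁ + 5 = 1.14 − 7.4226 + 5 = -1.2826.
M₂ = 2.76 − 8.0863 + 5 = -0.3263.
L₁/L₂ = 10^(0.4(M₂ − M₁)) = 10^(0.4 × 0.9563) = 10^0.38252 = 2.4128.

L₁/L₂ = 2.413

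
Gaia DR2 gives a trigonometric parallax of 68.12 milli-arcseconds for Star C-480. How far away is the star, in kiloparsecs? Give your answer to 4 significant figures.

p = 68.12 milli-arcseconds = 0.06812 arcsec.
d = 1/p = 1/0.06812 = 14.68 pc.
= 0.01468 kpc.

0.01468 kpc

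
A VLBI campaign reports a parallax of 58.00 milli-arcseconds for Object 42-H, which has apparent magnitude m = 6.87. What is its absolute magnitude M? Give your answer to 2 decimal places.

d = 1/p = 1/0.05800″ = 17.241 pc.
m − M = 5 log₁₀(17.241) − 5 = 6.1828 − 5 = 1.1828.
M = m − (m − M) = 6.87 − 1.1828 = 5.69.

M = 5.69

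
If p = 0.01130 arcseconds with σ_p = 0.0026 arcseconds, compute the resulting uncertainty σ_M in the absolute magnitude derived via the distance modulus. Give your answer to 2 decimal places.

σ_M = 0.50 mag

M = m − 5 log₁₀ d + 5 = m + 5 log₁₀ p + 5, so ∂M/∂p = 5/(p ln 10).
σ_M = (5/ln 10) · (σ_p/p) = 2.1715 × 0.0026/0.01130 = 2.1715 × 0.23009 = 0.49964.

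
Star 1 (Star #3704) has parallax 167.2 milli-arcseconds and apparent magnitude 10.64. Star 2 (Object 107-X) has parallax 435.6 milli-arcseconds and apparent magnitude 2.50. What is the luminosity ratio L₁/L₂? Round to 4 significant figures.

L₁/L₂ = 0.003764

d₁ = 1/p₁ = 1/0.1672″ = 5.9809 pc; d₂ = 1/p₂ = 1/0.4356″ = 2.2957 pc.
M₁ = m₁ − 5 log₁₀ d₁ + 5 = 10.64 − 3.8838 + 5 = 11.7562.
M₂ = 2.50 − 1.8046 + 5 = 5.6954.
L₁/L₂ = 10^(0.4(M₂ − M₁)) = 10^(0.4 × (-6.0608)) = 10^(-2.42432) = 0.0037643.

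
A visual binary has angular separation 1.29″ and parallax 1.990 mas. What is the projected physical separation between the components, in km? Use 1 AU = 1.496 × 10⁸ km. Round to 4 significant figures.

d = 1/p = 1/0.001990″ = 502.51 pc.
At distance d (pc), an angle of θ arcsec spans θ·d AU: s = 1.29 × 502.51 = 648.24 AU.
= 648.24 × 1.496 × 10⁸ km = 9.6977 × 10^10 km.

9.698 × 10^10 km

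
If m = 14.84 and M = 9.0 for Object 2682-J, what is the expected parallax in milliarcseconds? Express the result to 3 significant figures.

m − M = 14.84 − 9.0 = 5.84.
d = 10^((m−M)/5 + 1) = 10^2.168 = 147.23 pc.
p = 1/d = 1/147.23 = 0.0067921 arcsec = 6.7921 mas.

6.79 mas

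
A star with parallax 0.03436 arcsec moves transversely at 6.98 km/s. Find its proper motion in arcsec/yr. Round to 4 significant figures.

d = 1/p = 1/0.03436″ = 29.104 pc.
μ = v_t / (4.74 d) = 6.98 / (4.74 × 29.104) = 6.98 / 137.95 = 0.050598 ″/yr.

0.05060 arcsec/yr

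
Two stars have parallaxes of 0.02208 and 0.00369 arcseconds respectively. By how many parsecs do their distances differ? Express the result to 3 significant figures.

d_A = 1/0.02208″ = 45.29 pc; d_B = 1/0.003690″ = 271 pc.
|d_B − d_A| = |271 − 45.29| = 225.71 pc.

226 pc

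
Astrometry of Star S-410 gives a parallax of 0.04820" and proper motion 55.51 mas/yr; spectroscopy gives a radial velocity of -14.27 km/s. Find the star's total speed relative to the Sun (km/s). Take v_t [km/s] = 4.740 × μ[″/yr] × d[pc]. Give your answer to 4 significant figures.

d = 1/p = 1/0.04820″ = 20.747 pc.
μ = 55.51 mas/yr = 0.05551 ″/yr.
v_t = 4.740 μ d = 4.740 × 0.05551 × 20.747 = 5.4589 km/s.
v = √(v_r² + v_t²) = √((-14.27)² + 5.4589²) = √233.432 = 15.278 km/s.

15.28 km/s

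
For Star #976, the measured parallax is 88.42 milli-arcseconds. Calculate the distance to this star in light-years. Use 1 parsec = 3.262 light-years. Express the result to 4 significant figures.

36.89 light years

p = 88.42 milli-arcseconds = 0.08842 arcsec.
d = 1/p = 1/0.08842 = 11.31 pc.
In light-years: 11.31 × 3.262 = 36.893 ly.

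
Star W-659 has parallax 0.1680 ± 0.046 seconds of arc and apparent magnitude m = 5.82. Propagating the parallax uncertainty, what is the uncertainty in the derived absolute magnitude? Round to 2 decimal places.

σ_M = 0.59 mag

M = m − 5 log₁₀ d + 5 = m + 5 log₁₀ p + 5, so ∂M/∂p = 5/(p ln 10).
σ_M = (5/ln 10) · (σ_p/p) = 2.1715 × 0.046/0.1680 = 2.1715 × 0.27381 = 0.59458.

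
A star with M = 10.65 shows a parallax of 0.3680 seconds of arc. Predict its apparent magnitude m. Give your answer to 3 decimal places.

m = 7.821

d = 1/p = 1/0.3680″ = 2.7174 pc.
m − M = 5 log₁₀ d − 5 = 5 log₁₀(2.7174) − 5 = 2.1708 − 5 = -2.8292.
m = M + (m − M) = 10.65 + (-2.8292) = 7.821.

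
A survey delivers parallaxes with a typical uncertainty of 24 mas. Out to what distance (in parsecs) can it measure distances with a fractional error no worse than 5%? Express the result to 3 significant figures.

σ_d/d = σ_p/p, so the condition is σ_p/p ≤ 0.05, i.e. p ≥ σ_p/0.05.
p_min = 24/0.05 = 480 mas = 0.48 arcsec.
d_max = 1/p_min = 1/0.48 = 2.0833 pc.

2.08 pc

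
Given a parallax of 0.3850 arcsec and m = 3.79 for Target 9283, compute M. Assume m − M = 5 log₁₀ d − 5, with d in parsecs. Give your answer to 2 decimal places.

M = 6.72

d = 1/p = 1/0.3850″ = 2.5974 pc.
m − M = 5 log₁₀(2.5974) − 5 = 2.0727 − 5 = -2.9273.
M = m − (m − M) = 3.79 − (-2.9273) = 6.72.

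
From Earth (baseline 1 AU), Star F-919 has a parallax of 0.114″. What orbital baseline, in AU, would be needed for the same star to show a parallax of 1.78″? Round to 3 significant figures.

15.6 AU

Parallax scales linearly with baseline: p ∝ B, so B = p_target / p_Earth × 1 AU.
B = 1.78 / 0.114 = 15.614 AU.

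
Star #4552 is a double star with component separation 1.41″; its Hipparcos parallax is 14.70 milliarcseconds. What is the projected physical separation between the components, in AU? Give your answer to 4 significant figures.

d = 1/p = 1/0.01470″ = 68.027 pc.
At distance d (pc), an angle of θ arcsec spans θ·d AU: s = 1.41 × 68.027 = 95.918 AU.

95.92 AU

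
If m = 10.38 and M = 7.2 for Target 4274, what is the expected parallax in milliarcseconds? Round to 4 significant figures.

23.12 mas

m − M = 10.38 − 7.2 = 3.18.
d = 10^((m−M)/5 + 1) = 10^1.636 = 43.251 pc.
p = 1/d = 1/43.251 = 0.023121 arcsec = 23.121 mas.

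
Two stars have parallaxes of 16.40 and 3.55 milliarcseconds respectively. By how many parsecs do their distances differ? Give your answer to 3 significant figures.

221 pc

d_A = 1/0.01640″ = 60.976 pc; d_B = 1/0.003550″ = 281.69 pc.
|d_B − d_A| = |281.69 − 60.976| = 220.71 pc.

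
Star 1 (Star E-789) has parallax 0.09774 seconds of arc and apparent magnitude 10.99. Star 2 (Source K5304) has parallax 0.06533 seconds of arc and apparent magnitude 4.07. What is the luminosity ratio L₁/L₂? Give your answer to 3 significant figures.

d₁ = 1/p₁ = 1/0.09774″ = 10.231 pc; d₂ = 1/p₂ = 1/0.06533″ = 15.307 pc.
M₁ = m₁ − 5 log₁₀ d₁ + 5 = 10.99 − 5.0496 + 5 = 10.9404.
M₂ = 4.07 − 5.9245 + 5 = 3.1455.
L₁/L₂ = 10^(0.4(M₂ − M₁)) = 10^(0.4 × (-7.7949)) = 10^(-3.11796) = 0.00076215.

L₁/L₂ = 0.000762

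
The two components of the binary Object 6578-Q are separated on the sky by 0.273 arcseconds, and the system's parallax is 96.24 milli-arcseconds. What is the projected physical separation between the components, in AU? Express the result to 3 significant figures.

2.84 AU

d = 1/p = 1/0.09624″ = 10.391 pc.
At distance d (pc), an angle of θ arcsec spans θ·d AU: s = 0.273 × 10.391 = 2.8367 AU.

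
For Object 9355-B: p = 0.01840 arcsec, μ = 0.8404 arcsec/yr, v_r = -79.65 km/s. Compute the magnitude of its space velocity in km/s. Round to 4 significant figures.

d = 1/p = 1/0.01840″ = 54.348 pc.
v_t = 4.740 μ d = 4.740 × 0.8404 × 54.348 = 216.5 km/s.
v = √(v_r² + v_t²) = √((-79.65)² + 216.5²) = √53216.4 = 230.69 km/s.

230.7 km/s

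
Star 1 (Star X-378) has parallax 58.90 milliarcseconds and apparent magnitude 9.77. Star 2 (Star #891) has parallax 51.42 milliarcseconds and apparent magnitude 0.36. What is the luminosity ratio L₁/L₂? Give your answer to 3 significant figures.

L₁/L₂ = 0.000131

d₁ = 1/p₁ = 1/0.05890″ = 16.978 pc; d₂ = 1/p₂ = 1/0.05142″ = 19.448 pc.
M₁ = m₁ − 5 log₁₀ d₁ + 5 = 9.77 − 6.1494 + 5 = 8.6206.
M₂ = 0.36 − 6.4444 + 5 = -1.0844.
L₁/L₂ = 10^(0.4(M₂ − M₁)) = 10^(0.4 × (-9.7050)) = 10^(-3.88200) = 0.00013122.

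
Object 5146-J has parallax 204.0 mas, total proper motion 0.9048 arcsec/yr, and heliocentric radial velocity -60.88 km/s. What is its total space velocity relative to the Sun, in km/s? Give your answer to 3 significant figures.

d = 1/p = 1/0.2040″ = 4.902 pc.
v_t = 4.740 μ d = 4.740 × 0.9048 × 4.902 = 21.023 km/s.
v = √(v_r² + v_t²) = √((-60.88)² + 21.023²) = √4148.34 = 64.408 km/s.

64.4 km/s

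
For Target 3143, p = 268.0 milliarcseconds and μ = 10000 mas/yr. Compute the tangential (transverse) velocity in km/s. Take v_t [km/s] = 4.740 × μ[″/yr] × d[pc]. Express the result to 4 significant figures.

176.9 km/s

d = 1/p = 1/0.2680″ = 3.7313 pc.
μ = 10000 mas/yr = 10.0 ″/yr.
v_t = 4.74 × μ × d = 4.74 × 10.0 × 3.7313 = 176.86 km/s.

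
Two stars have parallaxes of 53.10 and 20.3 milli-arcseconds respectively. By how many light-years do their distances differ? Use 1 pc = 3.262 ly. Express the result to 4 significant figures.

d_A = 1/0.05310″ = 18.832 pc; d_B = 1/0.02030″ = 49.261 pc.
|d_B − d_A| = |49.261 − 18.832| = 30.429 pc = 30.429 × 3.262 ly = 99.259 ly.

99.26 ly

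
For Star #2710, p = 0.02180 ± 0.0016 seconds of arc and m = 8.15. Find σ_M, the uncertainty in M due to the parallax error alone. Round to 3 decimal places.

σ_M = 0.159 mag

M = m − 5 log₁₀ d + 5 = m + 5 log₁₀ p + 5, so ∂M/∂p = 5/(p ln 10).
σ_M = (5/ln 10) · (σ_p/p) = 2.1715 × 0.0016/0.02180 = 2.1715 × 0.073394 = 0.15938.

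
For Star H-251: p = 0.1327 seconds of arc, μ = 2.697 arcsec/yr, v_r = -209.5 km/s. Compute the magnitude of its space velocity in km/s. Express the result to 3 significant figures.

231 km/s

d = 1/p = 1/0.1327″ = 7.5358 pc.
v_t = 4.740 μ d = 4.740 × 2.697 × 7.5358 = 96.336 km/s.
v = √(v_r² + v_t²) = √((-209.5)² + 96.336²) = √53170.9 = 230.59 km/s.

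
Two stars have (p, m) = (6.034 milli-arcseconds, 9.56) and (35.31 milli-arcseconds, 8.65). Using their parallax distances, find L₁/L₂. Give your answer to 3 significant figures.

d₁ = 1/p₁ = 1/0.006034″ = 165.73 pc; d₂ = 1/p₂ = 1/0.03531″ = 28.321 pc.
M₁ = m₁ − 5 log₁₀ d₁ + 5 = 9.56 − 11.0970 + 5 = 3.4630.
M₂ = 8.65 − 7.2605 + 5 = 6.3895.
L₁/L₂ = 10^(0.4(M₂ − M₁)) = 10^(0.4 × 2.9265) = 10^1.17060 = 14.812.

L₁/L₂ = 14.8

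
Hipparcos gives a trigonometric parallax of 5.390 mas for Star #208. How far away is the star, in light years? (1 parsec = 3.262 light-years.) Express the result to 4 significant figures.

p = 5.390 mas = 0.005390 arcsec.
d = 1/p = 1/0.005390 = 185.53 pc.
In light-years: 185.53 × 3.262 = 605.2 ly.

605.2 light years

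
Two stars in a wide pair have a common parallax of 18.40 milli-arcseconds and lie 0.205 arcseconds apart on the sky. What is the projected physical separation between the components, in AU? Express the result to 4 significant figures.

11.14 AU

d = 1/p = 1/0.01840″ = 54.348 pc.
At distance d (pc), an angle of θ arcsec spans θ·d AU: s = 0.205 × 54.348 = 11.141 AU.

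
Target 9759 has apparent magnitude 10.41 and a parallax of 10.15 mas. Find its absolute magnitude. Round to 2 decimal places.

M = 5.44

d = 1/p = 1/0.01015″ = 98.522 pc.
m − M = 5 log₁₀(98.522) − 5 = 9.9677 − 5 = 4.9677.
M = m − (m − M) = 10.41 − 4.9677 = 5.44.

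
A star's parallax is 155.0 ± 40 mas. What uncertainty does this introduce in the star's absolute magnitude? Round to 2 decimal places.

σ_M = 0.56 mag

M = m − 5 log₁₀ d + 5 = m + 5 log₁₀ p + 5, so ∂M/∂p = 5/(p ln 10).
σ_M = (5/ln 10) · (σ_p/p) = 2.1715 × 40/155.0 = 2.1715 × 0.25806 = 0.56038.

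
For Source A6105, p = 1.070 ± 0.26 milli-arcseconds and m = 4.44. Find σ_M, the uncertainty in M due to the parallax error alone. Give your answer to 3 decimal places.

σ_M = 0.528 mag

M = m − 5 log₁₀ d + 5 = m + 5 log₁₀ p + 5, so ∂M/∂p = 5/(p ln 10).
σ_M = (5/ln 10) · (σ_p/p) = 2.1715 × 0.26/1.070 = 2.1715 × 0.24299 = 0.52765.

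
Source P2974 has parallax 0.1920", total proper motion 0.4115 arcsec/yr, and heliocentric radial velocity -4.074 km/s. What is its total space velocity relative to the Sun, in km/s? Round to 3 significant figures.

d = 1/p = 1/0.1920″ = 5.2083 pc.
v_t = 4.740 μ d = 4.740 × 0.4115 × 5.2083 = 10.159 km/s.
v = √(v_r² + v_t²) = √((-4.074)² + 10.159²) = √119.803 = 10.945 km/s.

10.9 km/s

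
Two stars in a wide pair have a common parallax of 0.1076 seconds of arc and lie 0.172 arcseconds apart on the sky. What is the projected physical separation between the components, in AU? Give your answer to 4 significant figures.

d = 1/p = 1/0.1076″ = 9.2937 pc.
At distance d (pc), an angle of θ arcsec spans θ·d AU: s = 0.172 × 9.2937 = 1.5985 AU.

1.599 AU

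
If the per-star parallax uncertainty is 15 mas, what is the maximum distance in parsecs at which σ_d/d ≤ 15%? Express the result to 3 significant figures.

10.0 pc

σ_d/d = σ_p/p, so the condition is σ_p/p ≤ 0.15, i.e. p ≥ σ_p/0.15.
p_min = 15/0.15 = 100 mas = 0.1 arcsec.
d_max = 1/p_min = 1/0.1 = 10 pc.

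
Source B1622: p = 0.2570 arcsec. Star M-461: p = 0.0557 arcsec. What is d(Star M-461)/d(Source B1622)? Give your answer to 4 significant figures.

Since d = 1/p, d_B/d_A = p_A/p_B.
= 0.2570 / 0.0557 = 4.614.

4.614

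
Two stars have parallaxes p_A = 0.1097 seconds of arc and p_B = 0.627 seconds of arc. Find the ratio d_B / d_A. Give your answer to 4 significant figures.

Since d = 1/p, d_B/d_A = p_A/p_B.
= 0.1097 / 0.627 = 0.17496.

0.1750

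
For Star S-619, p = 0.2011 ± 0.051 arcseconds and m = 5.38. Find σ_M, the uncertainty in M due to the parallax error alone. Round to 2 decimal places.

M = m − 5 log₁₀ d + 5 = m + 5 log₁₀ p + 5, so ∂M/∂p = 5/(p ln 10).
σ_M = (5/ln 10) · (σ_p/p) = 2.1715 × 0.051/0.2011 = 2.1715 × 0.25361 = 0.55071.

σ_M = 0.55 mag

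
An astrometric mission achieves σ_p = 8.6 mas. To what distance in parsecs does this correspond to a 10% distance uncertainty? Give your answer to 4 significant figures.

σ_d/d = σ_p/p, so the condition is σ_p/p ≤ 0.10, i.e. p ≥ σ_p/0.10.
p_min = 8.6/0.10 = 86 mas = 0.086 arcsec.
d_max = 1/p_min = 1/0.086 = 11.628 pc.

11.63 pc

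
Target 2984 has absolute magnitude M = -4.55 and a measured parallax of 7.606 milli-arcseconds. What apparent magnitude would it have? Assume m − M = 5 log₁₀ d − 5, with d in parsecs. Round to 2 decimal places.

m = 1.04

d = 1/p = 1/0.007606″ = 131.48 pc.
m − M = 5 log₁₀ d − 5 = 5 log₁₀(131.48) − 5 = 10.5943 − 5 = 5.5943.
m = M + (m − M) = -4.55 + 5.5943 = 1.04.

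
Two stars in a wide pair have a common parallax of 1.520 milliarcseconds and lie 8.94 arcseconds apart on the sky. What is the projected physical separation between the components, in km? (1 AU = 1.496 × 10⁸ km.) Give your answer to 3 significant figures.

8.80 × 10^11 km

d = 1/p = 1/0.001520″ = 657.89 pc.
At distance d (pc), an angle of θ arcsec spans θ·d AU: s = 8.94 × 657.89 = 5881.5 AU.
= 5881.5 × 1.496 × 10⁸ km = 8.7987 × 10^11 km.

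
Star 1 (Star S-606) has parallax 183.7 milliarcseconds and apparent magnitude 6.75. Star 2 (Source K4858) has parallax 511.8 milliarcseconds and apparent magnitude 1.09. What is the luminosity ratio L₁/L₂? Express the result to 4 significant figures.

L₁/L₂ = 0.04227

d₁ = 1/p₁ = 1/0.1837″ = 5.4437 pc; d₂ = 1/p₂ = 1/0.5118″ = 1.9539 pc.
M₁ = m₁ − 5 log₁₀ d₁ + 5 = 6.75 − 3.6795 + 5 = 8.0705.
M₂ = 1.09 − 1.4545 + 5 = 4.6355.
L₁/L₂ = 10^(0.4(M₂ − M₁)) = 10^(0.4 × (-3.4350)) = 10^(-1.37400) = 0.042267.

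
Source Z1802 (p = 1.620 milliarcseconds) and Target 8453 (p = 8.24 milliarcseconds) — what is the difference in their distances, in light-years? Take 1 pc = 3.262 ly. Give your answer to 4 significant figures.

d_A = 1/0.001620″ = 617.28 pc; d_B = 1/0.008240″ = 121.36 pc.
|d_B − d_A| = |121.36 − 617.28| = 495.92 pc = 495.92 × 3.262 ly = 1617.7 ly.

1618 ly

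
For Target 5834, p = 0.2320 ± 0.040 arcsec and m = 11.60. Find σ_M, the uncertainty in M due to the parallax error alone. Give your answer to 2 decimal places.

M = m − 5 log₁₀ d + 5 = m + 5 log₁₀ p + 5, so ∂M/∂p = 5/(p ln 10).
σ_M = (5/ln 10) · (σ_p/p) = 2.1715 × 0.040/0.2320 = 2.1715 × 0.17241 = 0.37439.

σ_M = 0.37 mag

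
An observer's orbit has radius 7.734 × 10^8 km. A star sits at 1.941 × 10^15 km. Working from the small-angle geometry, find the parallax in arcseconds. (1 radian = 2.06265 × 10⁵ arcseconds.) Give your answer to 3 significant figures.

0.0822 arcsec

θ ≈ B/d = (7.734 × 10^8) / (1.941 × 10^15) = 3.9845 × 10^-7 rad.
In arcseconds: 3.9845 × 10^-7 × 206265 = 0.082186″.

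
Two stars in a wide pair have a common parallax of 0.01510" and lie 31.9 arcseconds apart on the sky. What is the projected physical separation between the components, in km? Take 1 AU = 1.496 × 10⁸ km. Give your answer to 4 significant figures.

d = 1/p = 1/0.01510″ = 66.225 pc.
At distance d (pc), an angle of θ arcsec spans θ·d AU: s = 31.9 × 66.225 = 2112.6 AU.
= 2112.6 × 1.496 × 10⁸ km = 3.1604 × 10^11 km.

3.160 × 10^11 km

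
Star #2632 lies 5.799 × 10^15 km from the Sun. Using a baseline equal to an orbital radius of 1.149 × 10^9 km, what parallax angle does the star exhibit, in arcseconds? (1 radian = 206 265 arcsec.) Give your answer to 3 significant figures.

θ ≈ B/d = (1.149 × 10^9) / (5.799 × 10^15) = 1.9814 × 10^-7 rad.
In arcseconds: 1.9814 × 10^-7 × 206265 = 0.040869″.

0.0409 arcsec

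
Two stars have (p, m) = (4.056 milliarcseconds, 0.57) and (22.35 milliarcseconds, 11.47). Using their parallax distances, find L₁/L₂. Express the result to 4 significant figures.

L₁/L₂ = 695600

d₁ = 1/p₁ = 1/0.004056″ = 246.55 pc; d₂ = 1/p₂ = 1/0.02235″ = 44.743 pc.
M₁ = m₁ − 5 log₁₀ d₁ + 5 = 0.57 − 11.9595 + 5 = -6.3895.
M₂ = 11.47 − 8.2536 + 5 = 8.2164.
L₁/L₂ = 10^(0.4(M₂ − M₁)) = 10^(0.4 × 14.6059) = 10^5.84236 = 6.9560 × 10^5.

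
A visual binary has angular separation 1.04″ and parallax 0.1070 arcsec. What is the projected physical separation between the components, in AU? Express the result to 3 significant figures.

d = 1/p = 1/0.1070″ = 9.3458 pc.
At distance d (pc), an angle of θ arcsec spans θ·d AU: s = 1.04 × 9.3458 = 9.7196 AU.

9.72 AU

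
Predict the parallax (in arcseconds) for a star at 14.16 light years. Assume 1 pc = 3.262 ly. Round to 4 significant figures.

d = 14.16 ly ÷ 3.262 = 4.3409 pc.
p = 1/d = 1/4.3409 = 0.23037 arcsec.

0.2304 arcsec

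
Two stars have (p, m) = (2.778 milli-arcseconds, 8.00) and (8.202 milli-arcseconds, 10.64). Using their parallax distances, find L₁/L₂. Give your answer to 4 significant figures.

d₁ = 1/p₁ = 1/0.002778″ = 359.97 pc; d₂ = 1/p₂ = 1/0.008202″ = 121.92 pc.
M₁ = m₁ − 5 log₁₀ d₁ + 5 = 8.00 − 12.7813 + 5 = 0.2187.
M₂ = 10.64 − 10.4304 + 5 = 5.2096.
L₁/L₂ = 10^(0.4(M₂ − M₁)) = 10^(0.4 × 4.9909) = 10^1.99636 = 99.165.

L₁/L₂ = 99.17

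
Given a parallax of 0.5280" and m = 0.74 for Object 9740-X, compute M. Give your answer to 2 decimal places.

d = 1/p = 1/0.5280″ = 1.8939 pc.
m − M = 5 log₁₀(1.8939) − 5 = 1.3868 − 5 = -3.6132.
M = m − (m − M) = 0.74 − (-3.6132) = 4.35.

M = 4.35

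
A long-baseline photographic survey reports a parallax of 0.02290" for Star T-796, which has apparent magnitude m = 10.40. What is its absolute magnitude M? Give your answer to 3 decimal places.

d = 1/p = 1/0.02290″ = 43.668 pc.
m − M = 5 log₁₀(43.668) − 5 = 8.2008 − 5 = 3.2008.
M = m − (m − M) = 10.40 − 3.2008 = 7.199.

M = 7.199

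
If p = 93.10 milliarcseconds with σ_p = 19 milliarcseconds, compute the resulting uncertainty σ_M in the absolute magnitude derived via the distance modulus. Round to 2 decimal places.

σ_M = 0.44 mag

M = m − 5 log₁₀ d + 5 = m + 5 log₁₀ p + 5, so ∂M/∂p = 5/(p ln 10).
σ_M = (5/ln 10) · (σ_p/p) = 2.1715 × 19/93.10 = 2.1715 × 0.20408 = 0.44316.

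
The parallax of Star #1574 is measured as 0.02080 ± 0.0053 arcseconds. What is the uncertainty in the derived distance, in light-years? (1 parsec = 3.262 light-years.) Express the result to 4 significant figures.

d = 1/p, so σ_d = σ_p / p².
σ_d = 0.00530 / (0.02080)² = 0.00530 / 0.00043264 = 12.25 pc = 12.25 × 3.262 ly = 39.96 ly.

39.96 ly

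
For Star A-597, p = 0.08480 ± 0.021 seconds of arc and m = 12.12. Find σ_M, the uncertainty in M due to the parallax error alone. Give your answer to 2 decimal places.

M = m − 5 log₁₀ d + 5 = m + 5 log₁₀ p + 5, so ∂M/∂p = 5/(p ln 10).
σ_M = (5/ln 10) · (σ_p/p) = 2.1715 × 0.021/0.08480 = 2.1715 × 0.24764 = 0.53775.

σ_M = 0.54 mag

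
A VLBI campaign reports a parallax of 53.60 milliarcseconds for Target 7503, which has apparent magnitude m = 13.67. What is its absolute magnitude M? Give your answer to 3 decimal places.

M = 12.316

d = 1/p = 1/0.05360″ = 18.657 pc.
m − M = 5 log₁₀(18.657) − 5 = 6.3542 − 5 = 1.3542.
M = m − (m − M) = 13.67 − 1.3542 = 12.316.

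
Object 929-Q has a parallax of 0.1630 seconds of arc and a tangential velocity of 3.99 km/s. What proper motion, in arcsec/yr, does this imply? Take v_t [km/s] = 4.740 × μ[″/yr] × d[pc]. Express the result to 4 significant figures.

d = 1/p = 1/0.1630″ = 6.135 pc.
μ = v_t / (4.74 d) = 3.99 / (4.74 × 6.135) = 3.99 / 29.08 = 0.13721 ″/yr.

0.1372 arcsec/yr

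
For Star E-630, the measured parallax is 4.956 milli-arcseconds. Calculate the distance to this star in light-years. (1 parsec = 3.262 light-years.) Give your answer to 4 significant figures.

658.2 light years

p = 4.956 milli-arcseconds = 0.004956 arcsec.
d = 1/p = 1/0.004956 = 201.78 pc.
In light-years: 201.78 × 3.262 = 658.21 ly.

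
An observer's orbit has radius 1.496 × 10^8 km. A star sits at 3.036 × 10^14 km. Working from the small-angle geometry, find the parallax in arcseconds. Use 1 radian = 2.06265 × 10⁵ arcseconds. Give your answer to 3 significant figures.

θ ≈ B/d = (1.496 × 10^8) / (3.036 × 10^14) = 4.9275 × 10^-7 rad.
In arcseconds: 4.9275 × 10^-7 × 206265 = 0.10164″.

0.102 arcsec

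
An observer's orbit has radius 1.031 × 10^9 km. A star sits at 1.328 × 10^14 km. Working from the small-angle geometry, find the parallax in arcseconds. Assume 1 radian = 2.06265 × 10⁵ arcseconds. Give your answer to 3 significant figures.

1.60 arcsec

θ ≈ B/d = (1.031 × 10^9) / (1.328 × 10^14) = 7.7636 × 10^-6 rad.
In arcseconds: 7.7636 × 10^-6 × 206265 = 1.6014″.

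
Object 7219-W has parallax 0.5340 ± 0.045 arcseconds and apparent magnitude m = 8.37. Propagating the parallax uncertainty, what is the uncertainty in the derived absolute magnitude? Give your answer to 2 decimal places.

M = m − 5 log₁₀ d + 5 = m + 5 log₁₀ p + 5, so ∂M/∂p = 5/(p ln 10).
σ_M = (5/ln 10) · (σ_p/p) = 2.1715 × 0.045/0.5340 = 2.1715 × 0.08427 = 0.18299.

σ_M = 0.18 mag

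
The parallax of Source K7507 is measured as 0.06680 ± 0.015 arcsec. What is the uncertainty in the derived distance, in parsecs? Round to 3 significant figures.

3.36 pc

d = 1/p, so σ_d = σ_p / p².
σ_d = 0.0150 / (0.06680)² = 0.0150 / 0.0044622 = 3.3616 pc.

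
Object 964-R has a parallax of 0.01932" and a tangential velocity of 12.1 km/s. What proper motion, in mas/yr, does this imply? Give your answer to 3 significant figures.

49.3 mas/yr

d = 1/p = 1/0.01932″ = 51.76 pc.
μ = v_t / (4.74 d) = 12.1 / (4.74 × 51.76) = 12.1 / 245.34 = 0.049319 ″/yr = 49.319 mas/yr.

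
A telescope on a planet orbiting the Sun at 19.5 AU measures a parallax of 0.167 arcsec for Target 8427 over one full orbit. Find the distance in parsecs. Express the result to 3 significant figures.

117 pc

With baseline B (in AU) and parallax p (in arcsec), d = B/p parsecs.
d = 19.5 / 0.167 = 116.77 pc.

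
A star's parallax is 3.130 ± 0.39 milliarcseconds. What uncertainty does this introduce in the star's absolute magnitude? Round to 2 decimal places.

M = m − 5 log₁₀ d + 5 = m + 5 log₁₀ p + 5, so ∂M/∂p = 5/(p ln 10).
σ_M = (5/ln 10) · (σ_p/p) = 2.1715 × 0.39/3.130 = 2.1715 × 0.1246 = 0.27057.

σ_M = 0.27 mag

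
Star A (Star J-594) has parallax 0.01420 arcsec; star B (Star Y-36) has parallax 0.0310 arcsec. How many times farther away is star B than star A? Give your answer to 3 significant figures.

0.458

Since d = 1/p, d_B/d_A = p_A/p_B.
= 0.01420 / 0.0310 = 0.45806.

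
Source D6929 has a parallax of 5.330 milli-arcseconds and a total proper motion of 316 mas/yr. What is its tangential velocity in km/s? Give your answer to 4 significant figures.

281.0 km/s

d = 1/p = 1/0.005330″ = 187.62 pc.
μ = 316 mas/yr = 0.316 ″/yr.
v_t = 4.74 × μ × d = 4.74 × 0.316 × 187.62 = 281.02 km/s.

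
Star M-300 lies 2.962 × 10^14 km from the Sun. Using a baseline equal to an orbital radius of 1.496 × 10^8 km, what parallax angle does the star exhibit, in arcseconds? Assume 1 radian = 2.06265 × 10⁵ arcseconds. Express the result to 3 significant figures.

0.104 arcsec

θ ≈ B/d = (1.496 × 10^8) / (2.962 × 10^14) = 5.0506 × 10^-7 rad.
In arcseconds: 5.0506 × 10^-7 × 206265 = 0.10418″.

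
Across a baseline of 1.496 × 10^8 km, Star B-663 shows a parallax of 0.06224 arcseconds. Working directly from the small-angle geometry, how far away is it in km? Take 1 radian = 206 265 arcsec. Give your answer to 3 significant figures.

4.96 × 10^14 km

θ = 0.06224″ = 0.06224/206265 = 3.0175 × 10^-7 rad.
d = B/θ = (1.496 × 10^8) / (3.0175 × 10^-7) = 4.9577 × 10^14 km.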